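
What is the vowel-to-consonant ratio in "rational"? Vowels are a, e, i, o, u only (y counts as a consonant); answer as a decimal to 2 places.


Word: "rational"
Vowels (a,e,i,o,u): 4
Consonants: 4
Ratio = 4/4
= 1.00


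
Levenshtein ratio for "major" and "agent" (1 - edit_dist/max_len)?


Word 1: "major" (length 5)
Word 2: "agent" (length 5)
One optimal edit sequence:
  1. substitute 'm' -> 'a'  (+1)
  2. substitute 'a' -> 'g'  (+1)
  3. substitute 'j' -> 'e'  (+1)
  4. substitute 'o' -> 'n'  (+1)
  5. substitute 'r' -> 't'  (+1)
Edit distance = 5
Max length = max(5, 5) = 5
Similarity = 1 - 5/5
= 0.0000


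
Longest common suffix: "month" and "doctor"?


Word 1: "month"
Word 2: "doctor"
Comparing from end:
  Pos -1: 'h' != 'r' (stop)
LCS = "" (length 0)


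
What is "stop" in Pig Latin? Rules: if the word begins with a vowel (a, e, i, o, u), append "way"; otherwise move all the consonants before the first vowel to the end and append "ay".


Word: "stop"
Starts with consonant(s) → move to end, add 'ay'
Consonant cluster: "st"
Pig Latin = "opstay"


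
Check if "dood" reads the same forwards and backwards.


Word: "dood"
Reversed: "dood"
Forward == Backward? dood == dood
Palindrome = Yes


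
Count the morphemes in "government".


Word: "government"
Morphemes: govern / -ment
Each morpheme carries meaning
= 2 morphemes


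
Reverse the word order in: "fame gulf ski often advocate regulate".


Original: "fame gulf ski often advocate regulate"
Words (1..n): fame | gulf | ski | often | advocate | regulate
Reversed (n..1): regulate | advocate | often | ski | gulf | fame
Result = "regulate advocate often ski gulf fame"


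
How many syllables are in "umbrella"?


Word: "umbrella"
Syllable breakdown: um | brel | la
Counting: 3 parts
= 3 syllables


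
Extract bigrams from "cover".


Word: "cover" (length 5)
Number of bigrams = 5 - 2 + 1 = 4
  Position 0: "co"
  Position 1: "ov"
  Position 2: "ve"
  Position 3: "er"
Bigrams = "co", "ov", "ve", "er"


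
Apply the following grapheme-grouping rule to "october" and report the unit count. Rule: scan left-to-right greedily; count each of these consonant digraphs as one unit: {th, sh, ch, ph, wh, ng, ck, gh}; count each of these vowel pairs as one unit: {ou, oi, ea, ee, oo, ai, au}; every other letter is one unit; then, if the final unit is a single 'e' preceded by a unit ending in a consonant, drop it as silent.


Word: "october" (7 letters)
Left-to-right scan:
  (1) 'o' (letter)
  (2) 'c' (letter)
  (3) 't' (letter)
  (4) 'o' (letter)
  (5) 'b' (letter)
  (6) 'e' (letter)
  (7) 'r' (letter)
Units from scan: 7
Sound units = 7 units


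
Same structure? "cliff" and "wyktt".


Pattern of "cliff": [0, 1, 2, 3, 3]
Pattern of "wyktt": [0, 1, 2, 3, 3]
Patterns match
Same pattern = Yes


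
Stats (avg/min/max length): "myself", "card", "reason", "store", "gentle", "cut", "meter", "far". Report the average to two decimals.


Lengths: "myself"=6, "card"=4, "reason"=6, "store"=5, "gentle"=6, "cut"=3, "meter"=5, "far"=3
Sum = 38, Count = 8
Average = 38/8 = 4.75
= avg=4.75, min=3, max=6


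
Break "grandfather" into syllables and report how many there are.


Word: "grandfather"
Syllable breakdown: grand-fa-ther
Counting: 3 parts
= 3 syllables


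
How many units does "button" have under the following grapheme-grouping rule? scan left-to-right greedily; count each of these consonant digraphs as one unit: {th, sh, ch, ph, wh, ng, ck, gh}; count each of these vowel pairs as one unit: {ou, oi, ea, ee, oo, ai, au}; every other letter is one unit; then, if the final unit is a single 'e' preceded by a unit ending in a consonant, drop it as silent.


Word: "button" (6 letters)
Left-to-right scan:
  1. 'b' (letter)
  2. 'u' (letter)
  3. 't' (letter)
  4. 't' (letter)
  5. 'o' (letter)
  6. 'n' (letter)
Units from scan: 6
Sound units = 6 units


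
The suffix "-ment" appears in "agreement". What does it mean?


Suffix: -ment
Example: agreement = agree + -ment
Meaning = result of action


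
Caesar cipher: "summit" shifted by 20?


Word: "summit"
Shift: 20
Each letter → (letter + shift) mod 26:
  's' (18) + 20 = 12 → 'm'
  'u' (20) + 20 = 14 → 'o'
  'm' (12) + 20 = 6 → 'g'
  'm' (12) + 20 = 6 → 'g'
  'i' (8) + 20 = 2 → 'c'
  't' (19) + 20 = 13 → 'n'
Result = "moggcn"


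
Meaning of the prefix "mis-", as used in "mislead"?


Prefix: mis-
Example: mislead = mis- + lead
Meaning = wrongly


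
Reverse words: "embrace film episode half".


Original: "embrace film episode half"
Words (1..n): embrace | film | episode | half
Reversed (n..1): half | episode | film | embrace
Result = "half episode film embrace"


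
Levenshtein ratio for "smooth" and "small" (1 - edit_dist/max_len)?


Word 1: "smooth" (length 6)
Word 2: "small" (length 5)
One optimal edit sequence:
  1. keep 's'
  2. keep 'm'
  3. delete 'o'  (+1)
  4. substitute 'o' -> 'a'  (+1)
  5. substitute 't' -> 'l'  (+1)
  6. substitute 'h' -> 'l'  (+1)
Edit distance = 4
Max length = max(6, 5) = 6
Similarity = 1 - 4/6
= 0.3333


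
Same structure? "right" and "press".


Pattern of "right": [0, 1, 2, 3, 4]
Pattern of "press": [0, 1, 2, 3, 3]
Patterns do not match
Same pattern = No


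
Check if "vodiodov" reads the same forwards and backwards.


Word: "vodiodov"
Reversed: "vodoidov"
Forward == Backward? vodiodov != vodoidov
Palindrome = No


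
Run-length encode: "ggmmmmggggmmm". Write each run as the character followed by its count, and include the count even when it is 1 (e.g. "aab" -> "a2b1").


String: "ggmmmmggggmmm"
Scanning for consecutive runs:
  'g' x 2
  'm' x 4
  'g' x 4
  'm' x 3
RLE = "g2m4g4m3"


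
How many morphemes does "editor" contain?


Word: "editor"
Morphemes: edit / -or
Each morpheme carries meaning
= 2 morphemes


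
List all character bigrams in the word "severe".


Word: "severe" (length 6)
Number of bigrams = 6 - 2 + 1 = 5
  Position 0: "se"
  Position 1: "ev"
  Position 2: "ve"
  Position 3: "er"
  Position 4: "re"
Bigrams = "se", "ev", "ve", "er", "re"


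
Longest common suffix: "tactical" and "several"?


Word 1: "tactical"
Word 2: "several"
Comparing from end:
  Pos -1: 'l' == 'l'
  Pos -2: 'a' == 'a'
  Pos -3: 'c' != 'r' (stop)
LCS = "al" (length 2)


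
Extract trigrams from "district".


Word: "district" (length 8)
Number of trigrams = 8 - 3 + 1 = 6
  Position 0: "dis"
  Position 1: "ist"
  Position 2: "str"
  Position 3: "tri"
  Position 4: "ric"
  Position 5: "ict"
Trigrams = "dis", "ist", "str", "tri", "ric", "ict"


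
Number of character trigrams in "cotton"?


Word: "cotton" (length 6)
Number of 3-grams = length - 3 + 1 = 6 - 3 + 1
= 4


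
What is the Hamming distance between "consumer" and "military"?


Comparing character by character (same length = 8):
  Pos 0: 'c' vs 'm' !=
  Pos 1: 'o' vs 'i' !=
  Pos 2: 'n' vs 'l' !=
  Pos 3: 's' vs 'i' !=
  Pos 4: 'u' vs 't' !=
  Pos 5: 'm' vs 'a' !=
  Pos 6: 'e' vs 'r' !=
  Pos 7: 'r' vs 'y' !=
Hamming distance = 8


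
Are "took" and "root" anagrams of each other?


Word 1: "took" → sorted: koot
Word 2: "root" → sorted: oort
Same letters? koot != oort
Anagram = No


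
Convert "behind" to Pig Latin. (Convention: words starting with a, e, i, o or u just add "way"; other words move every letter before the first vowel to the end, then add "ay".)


Word: "behind"
Starts with consonant(s) → move to end, add 'ay'
Consonant cluster: "b"
Pig Latin = "ehindbay"


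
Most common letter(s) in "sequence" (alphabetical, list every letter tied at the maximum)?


Word: "sequence"
Letter counts:
  'c': 1
  'e': 3
  'n': 1
  'q': 1
  's': 1
  'u': 1
Maximum count = 3
Most frequent = 'e' (3 times each)


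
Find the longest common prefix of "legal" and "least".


Word 1: "legal"
Word 2: "least"
Comparing from start:
  Pos 0: 'l' == 'l'
  Pos 1: 'e' == 'e'
  Pos 2: 'g' != 'a' (stop)
LCP = "le" (length 2)


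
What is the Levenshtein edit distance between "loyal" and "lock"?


Word 1: "loyal" (length 5)
Word 2: "lock" (length 4)
One optimal edit sequence (insert/delete/substitute each cost 1):
  1. keep 'l'
  2. keep 'o'
  3. delete 'y'  (+1)
  4. substitute 'a' -> 'c'  (+1)
  5. substitute 'l' -> 'k'  (+1)
Total edit operations: 3
Edit distance = 3


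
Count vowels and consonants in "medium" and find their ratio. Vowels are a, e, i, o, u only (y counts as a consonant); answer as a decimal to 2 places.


Word: "medium"
Vowels (a,e,i,o,u): 3
Consonants: 3
Ratio = 3/3
= 1.00


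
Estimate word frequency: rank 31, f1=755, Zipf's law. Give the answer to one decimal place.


Zipf's law: f(r) = f(1) / r
f(1) = 755
f(31) = 755 / 31
= 24.4 occurrences


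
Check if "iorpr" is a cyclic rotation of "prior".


Word: "prior", Candidate: "iorpr"
Method: check if candidate is substring of word+word
"priorprior" contains "iorpr"? Yes
Is rotation = Yes


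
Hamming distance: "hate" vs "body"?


Comparing character by character (same length = 4):
  Pos 0: 'h' vs 'b' !=
  Pos 1: 'a' vs 'o' !=
  Pos 2: 't' vs 'd' !=
  Pos 3: 'e' vs 'y' !=
Hamming distance = 4


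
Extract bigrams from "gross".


Word: "gross" (length 5)
Number of bigrams = 5 - 2 + 1 = 4
  Position 0: "gr"
  Position 1: "ro"
  Position 2: "os"
  Position 3: "ss"
Bigrams = "gr", "ro", "os", "ss"


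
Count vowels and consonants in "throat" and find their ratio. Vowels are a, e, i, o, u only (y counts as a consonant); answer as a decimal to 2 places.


Word: "throat"
Vowels (a,e,i,o,u): 2
Consonants: 4
Ratio = 2/4
= 0.50


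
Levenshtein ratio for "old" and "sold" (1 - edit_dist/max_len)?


Word 1: "old" (length 3)
Word 2: "sold" (length 4)
One optimal edit sequence:
  1. insert 's'  (+1)
  2. keep 'o'
  3. keep 'l'
  4. keep 'd'
Edit distance = 1
Max length = max(3, 4) = 4
Similarity = 1 - 1/4
= 0.7500


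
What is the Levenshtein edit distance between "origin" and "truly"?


Word 1: "origin" (length 6)
Word 2: "truly" (length 5)
One optimal edit sequence (insert/delete/substitute each cost 1):
  1. substitute 'o' -> 't'  (+1)
  2. keep 'r'
  3. delete 'i'  (+1)
  4. substitute 'g' -> 'u'  (+1)
  5. substitute 'i' -> 'l'  (+1)
  6. substitute 'n' -> 'y'  (+1)
Total edit operations: 5
Edit distance = 5


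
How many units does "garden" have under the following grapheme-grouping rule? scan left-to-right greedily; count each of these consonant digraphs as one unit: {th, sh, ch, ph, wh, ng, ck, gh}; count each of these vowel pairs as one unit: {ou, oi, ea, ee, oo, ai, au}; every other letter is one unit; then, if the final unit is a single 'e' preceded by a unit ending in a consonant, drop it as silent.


Word: "garden" (6 letters)
Left-to-right scan:
  [1] 'g' (letter)
  [2] 'a' (letter)
  [3] 'r' (letter)
  [4] 'd' (letter)
  [5] 'e' (letter)
  [6] 'n' (letter)
Units from scan: 6
Sound units = 6 units


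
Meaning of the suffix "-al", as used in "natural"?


Suffix: -al
As in: natural -> nature + -al, with a spelling change
Meaning = relating to


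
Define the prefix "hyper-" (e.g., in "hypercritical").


Prefix: hyper-
Example: hypercritical = hyper- + critical
Meaning = over / excessive


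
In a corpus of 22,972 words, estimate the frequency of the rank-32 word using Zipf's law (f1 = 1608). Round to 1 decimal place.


Zipf's law: f(r) = f(1) / r
f(1) = 1608
f(32) = 1608 / 32
= 50.3 occurrences


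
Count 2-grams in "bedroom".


Word: "bedroom" (length 7)
Number of 2-grams = length - 2 + 1 = 7 - 2 + 1
= 6


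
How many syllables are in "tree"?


Word: "tree"
Syllable breakdown: tree
Counting: 1 part
= 1 syllable


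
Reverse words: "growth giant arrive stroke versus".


Original: "growth giant arrive stroke versus"
Words (1..n): growth | giant | arrive | stroke | versus
Reversed (n..1): versus | stroke | arrive | giant | growth
Result = "versus stroke arrive giant growth"


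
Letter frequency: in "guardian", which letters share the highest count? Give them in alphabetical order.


Word: "guardian"
Letter counts:
  'a': 2
  'd': 1
  'g': 1
  'i': 1
  'n': 1
  'r': 1
  'u': 1
Maximum count = 2
Most frequent = 'a' (2 times each)


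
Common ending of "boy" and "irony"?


Word 1: "boy"
Word 2: "irony"
Comparing from end:
  Pos -1: 'y' == 'y'
  Pos -2: 'o' != 'n' (stop)
LCS = "y" (length 1)


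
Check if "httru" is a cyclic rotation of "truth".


Word: "truth", Candidate: "httru"
Method: check if candidate is substring of word+word
"truthtruth" contains "httru"? No
Is rotation = No


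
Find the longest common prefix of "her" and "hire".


Word 1: "her"
Word 2: "hire"
Comparing from start:
  Pos 0: 'h' == 'h'
  Pos 1: 'e' != 'i' (stop)
LCP = "h" (length 1)


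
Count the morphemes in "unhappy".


Word: "unhappy"
Morphemes: un- | happy
Each morpheme carries meaning
= 2 morphemes


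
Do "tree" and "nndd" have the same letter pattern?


Pattern of "tree": [0, 1, 2, 2]
Pattern of "nndd": [0, 0, 1, 1]
Patterns do not match
Same pattern = No


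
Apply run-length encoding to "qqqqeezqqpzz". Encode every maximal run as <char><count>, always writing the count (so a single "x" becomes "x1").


String: "qqqqeezqqpzz"
Scanning for consecutive runs:
  'q' x 4
  'e' x 2
  'z' x 1
  'q' x 2
  'p' x 1
  'z' x 2
RLE = "q4e2z1q2p1z2"


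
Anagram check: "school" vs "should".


Word 1: "school" → sorted: chloos
Word 2: "should" → sorted: dhlosu
Same letters? chloos != dhlosu
Anagram = No


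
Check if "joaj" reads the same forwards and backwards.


Word: "joaj"
Reversed: "jaoj"
Forward == Backward? joaj != jaoj
Palindrome = No


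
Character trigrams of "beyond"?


Word: "beyond" (length 6)
Number of trigrams = 6 - 3 + 1 = 4
  Position 0: "bey"
  Position 1: "eyo"
  Position 2: "yon"
  Position 3: "ond"
Trigrams = "bey", "eyo", "yon", "ond"


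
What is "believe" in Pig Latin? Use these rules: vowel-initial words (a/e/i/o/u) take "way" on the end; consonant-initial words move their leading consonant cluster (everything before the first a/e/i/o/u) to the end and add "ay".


Word: "believe"
Starts with consonant(s) → move to end, add 'ay'
Consonant cluster: "b"
Pig Latin = "elievebay"


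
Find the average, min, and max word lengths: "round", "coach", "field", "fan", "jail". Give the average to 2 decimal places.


Lengths: "round"=5, "coach"=5, "field"=5, "fan"=3, "jail"=4
Sum = 22, Count = 5
Average = 22/5 = 4.40
= avg=4.40, min=3, max=5


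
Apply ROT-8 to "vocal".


Word: "vocal"
Shift: 8
Each letter → (letter + shift) mod 26:
  'v' (21) + 8 = 3 → 'd'
  'o' (14) + 8 = 22 → 'w'
  'c' (2) + 8 = 10 → 'k'
  'a' (0) + 8 = 8 → 'i'
  'l' (11) + 8 = 19 → 't'
Result = "dwkit"


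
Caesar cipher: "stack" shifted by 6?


Word: "stack"
Shift: 6
Each letter → (letter + shift) mod 26:
  's' (18) + 6 = 24 → 'y'
  't' (19) + 6 = 25 → 'z'
  'a' (0) + 6 = 6 → 'g'
  'c' (2) + 6 = 8 → 'i'
  'k' (10) + 6 = 16 → 'q'
Result = "yzgiq"


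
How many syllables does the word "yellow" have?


Word: "yellow"
Syllable breakdown: yel-low
Counting: 2 parts
= 2 syllables


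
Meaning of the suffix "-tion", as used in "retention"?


Suffix: -tion
As in: retention -> retain + -tion, with a spelling change
Meaning = act or process


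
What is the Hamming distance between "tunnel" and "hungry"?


Comparing character by character (same length = 6):
  Pos 0: 't' vs 'h' !=
  Pos 1: 'u' vs 'u' =
  Pos 2: 'n' vs 'n' =
  Pos 3: 'n' vs 'g' !=
  Pos 4: 'e' vs 'r' !=
  Pos 5: 'l' vs 'y' !=
Hamming distance = 4


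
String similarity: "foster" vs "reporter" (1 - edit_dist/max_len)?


Word 1: "foster" (length 6)
Word 2: "reporter" (length 8)
One optimal edit sequence:
  1. insert 'r'  (+1)
  2. insert 'e'  (+1)
  3. substitute 'f' -> 'p'  (+1)
  4. keep 'o'
  5. substitute 's' -> 'r'  (+1)
  6. keep 't'
  7. keep 'e'
  8. keep 'r'
Edit distance = 4
Max length = max(6, 8) = 8
Similarity = 1 - 4/8
= 0.5000


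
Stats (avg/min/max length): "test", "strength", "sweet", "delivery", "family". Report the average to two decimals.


Lengths: "test"=4, "strength"=8, "sweet"=5, "delivery"=8, "family"=6
Sum = 31, Count = 5
Average = 31/5 = 6.20
= avg=6.20, min=4, max=8


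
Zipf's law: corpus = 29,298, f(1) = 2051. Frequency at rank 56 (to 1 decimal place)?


Zipf's law: f(r) = f(1) / r
f(1) = 2051
f(56) = 2051 / 56
= 36.6 occurrences


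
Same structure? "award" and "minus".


Pattern of "award": [0, 1, 0, 2, 3]
Pattern of "minus": [0, 1, 2, 3, 4]
Patterns do not match
Same pattern = No


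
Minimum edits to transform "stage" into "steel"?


Word 1: "stage" (length 5)
Word 2: "steel" (length 5)
One optimal edit sequence (insert/delete/substitute each cost 1):
  1. keep 's'
  2. keep 't'
  3. substitute 'a' -> 'e'  (+1)
  4. substitute 'g' -> 'e'  (+1)
  5. substitute 'e' -> 'l'  (+1)
Total edit operations: 3
Edit distance = 3


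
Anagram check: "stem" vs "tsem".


Word 1: "stem" → sorted: emst
Word 2: "tsem" → sorted: emst
Same letters? emst == emst
Anagram = Yes


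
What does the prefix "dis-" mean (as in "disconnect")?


Prefix: dis-
As in: disconnect -> dis- + connect
Meaning = not / opposite


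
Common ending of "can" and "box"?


Word 1: "can"
Word 2: "box"
Comparing from end:
  Pos -1: 'n' != 'x' (stop)
LCS = "" (length 0)


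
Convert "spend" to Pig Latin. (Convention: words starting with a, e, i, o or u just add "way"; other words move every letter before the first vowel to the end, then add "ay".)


Word: "spend"
Starts with consonant(s) → move to end, add 'ay'
Consonant cluster: "sp"
Pig Latin = "endspay"


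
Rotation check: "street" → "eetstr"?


Word: "street", Candidate: "eetstr"
Method: check if candidate is substring of word+word
"streetstreet" contains "eetstr"? Yes
Is rotation = Yes


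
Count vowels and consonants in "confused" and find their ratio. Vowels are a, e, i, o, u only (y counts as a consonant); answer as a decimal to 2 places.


Word: "confused"
Vowels (a,e,i,o,u): 3
Consonants: 5
Ratio = 3/5
= 0.60


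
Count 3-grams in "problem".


Word: "problem" (length 7)
Number of 3-grams = length - 3 + 1 = 7 - 3 + 1
= 5


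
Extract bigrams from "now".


Word: "now" (length 3)
Number of bigrams = 3 - 2 + 1 = 2
  Position 0: "no"
  Position 1: "ow"
Bigrams = "no", "ow"


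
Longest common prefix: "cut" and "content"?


Word 1: "cut"
Word 2: "content"
Comparing from start:
  Pos 0: 'c' == 'c'
  Pos 1: 'u' != 'o' (stop)
LCP = "c" (length 1)


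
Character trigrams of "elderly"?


Word: "elderly" (length 7)
Number of trigrams = 7 - 3 + 1 = 5
  Position 0: "eld"
  Position 1: "lde"
  Position 2: "der"
  Position 3: "erl"
  Position 4: "rly"
Trigrams = "eld", "lde", "der", "erl", "rly"


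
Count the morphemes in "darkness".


Word: "darkness"
Morphemes: dark + -ness
Each morpheme carries meaning
= 2 morphemes


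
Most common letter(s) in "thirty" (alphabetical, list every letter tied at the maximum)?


Word: "thirty"
Letter counts:
  'h': 1
  'i': 1
  'r': 1
  't': 2
  'y': 1
Maximum count = 2
Most frequent = 't' (2 times each)


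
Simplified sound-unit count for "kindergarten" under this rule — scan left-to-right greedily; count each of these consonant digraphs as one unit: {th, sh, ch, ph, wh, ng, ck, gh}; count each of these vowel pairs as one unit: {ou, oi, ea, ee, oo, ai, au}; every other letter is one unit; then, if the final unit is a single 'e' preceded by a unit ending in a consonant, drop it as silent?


Word: "kindergarten" (12 letters)
Left-to-right scan:
  1. 'k' (letter)
  2. 'i' (letter)
  3. 'n' (letter)
  4. 'd' (letter)
  5. 'e' (letter)
  6. 'r' (letter)
  7. 'g' (letter)
  8. 'a' (letter)
  9. 'r' (letter)
  10. 't' (letter)
  11. 'e' (letter)
  12. 'n' (letter)
Units from scan: 12
Sound units = 12 units


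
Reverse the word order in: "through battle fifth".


Original: "through battle fifth"
Words (1..n): through | battle | fifth
Reversed (n..1): fifth | battle | through
Result = "fifth battle through"


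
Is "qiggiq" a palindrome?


Word: "qiggiq"
Reversed: "qiggiq"
Forward == Backward? qiggiq == qiggiq
Palindrome = Yes


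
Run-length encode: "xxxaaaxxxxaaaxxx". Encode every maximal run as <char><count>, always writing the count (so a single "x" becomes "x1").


String: "xxxaaaxxxxaaaxxx"
Scanning for consecutive runs:
  'x' x 3
  'a' x 3
  'x' x 4
  'a' x 3
  'x' x 3
RLE = "x3a3x4a3x3"


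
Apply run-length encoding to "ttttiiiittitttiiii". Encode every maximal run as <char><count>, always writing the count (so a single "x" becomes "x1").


String: "ttttiiiittitttiiii"
Scanning for consecutive runs:
  't' x 4
  'i' x 4
  't' x 2
  'i' x 1
  't' x 3
  'i' x 4
RLE = "t4i4t2i1t3i4"


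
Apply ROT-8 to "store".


Word: "store"
Shift: 8
Each letter → (letter + shift) mod 26:
  's' (18) + 8 = 0 → 'a'
  't' (19) + 8 = 1 → 'b'
  'o' (14) + 8 = 22 → 'w'
  'r' (17) + 8 = 25 → 'z'
  'e' (4) + 8 = 12 → 'm'
Result = "abwzm"


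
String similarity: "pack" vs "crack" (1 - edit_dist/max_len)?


Word 1: "pack" (length 4)
Word 2: "crack" (length 5)
One optimal edit sequence:
  1. insert 'c'  (+1)
  2. substitute 'p' -> 'r'  (+1)
  3. keep 'a'
  4. keep 'c'
  5. keep 'k'
Edit distance = 2
Max length = max(4, 5) = 5
Similarity = 1 - 2/5
= 0.6000


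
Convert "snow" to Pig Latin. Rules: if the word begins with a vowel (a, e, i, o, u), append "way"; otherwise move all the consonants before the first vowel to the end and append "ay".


Word: "snow"
Starts with consonant(s) → move to end, add 'ay'
Consonant cluster: "sn"
Pig Latin = "owsnay"


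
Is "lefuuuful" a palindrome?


Word: "lefuuuful"
Reversed: "lufuuufel"
Forward == Backward? lefuuuful != lufuuufel
Palindrome = No


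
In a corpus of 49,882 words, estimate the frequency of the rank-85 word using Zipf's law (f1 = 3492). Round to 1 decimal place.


Zipf's law: f(r) = f(1) / r
f(1) = 3492
f(85) = 3492 / 85
= 41.1 occurrences


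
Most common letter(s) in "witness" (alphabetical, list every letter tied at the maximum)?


Word: "witness"
Letter counts:
  'e': 1
  'i': 1
  'n': 1
  's': 2
  't': 1
  'w': 1
Maximum count = 2
Most frequent = 's' (2 times each)


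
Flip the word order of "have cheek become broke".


Original: "have cheek become broke"
Words (1..n): have | cheek | become | broke
Reversed (n..1): broke | become | cheek | have
Result = "broke become cheek have"


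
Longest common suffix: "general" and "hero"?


Word 1: "general"
Word 2: "hero"
Comparing from end:
  Pos -1: 'l' != 'o' (stop)
LCS = "" (length 0)


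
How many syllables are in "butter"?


Word: "butter"
Syllable breakdown: but | ter
Counting: 2 parts
= 2 syllables


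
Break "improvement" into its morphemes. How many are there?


Word: "improvement"
Morphemes: improve | -ment
Each morpheme carries meaning
= 2 morphemes


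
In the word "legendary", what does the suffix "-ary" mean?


Suffix: -ary
Example: legendary (legend + -ary)
Meaning = relating to


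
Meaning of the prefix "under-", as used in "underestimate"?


Prefix: under-
Example: underestimate = under- + estimate
Meaning = insufficient


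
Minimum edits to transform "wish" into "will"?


Word 1: "wish" (length 4)
Word 2: "will" (length 4)
One optimal edit sequence (insert/delete/substitute each cost 1):
  1. keep 'w'
  2. keep 'i'
  3. substitute 's' -> 'l'  (+1)
  4. substitute 'h' -> 'l'  (+1)
Total edit operations: 2
Edit distance = 2


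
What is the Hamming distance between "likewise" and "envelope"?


Comparing character by character (same length = 8):
  Pos 0: 'l' vs 'e' !=
  Pos 1: 'i' vs 'n' !=
  Pos 2: 'k' vs 'v' !=
  Pos 3: 'e' vs 'e' =
  Pos 4: 'w' vs 'l' !=
  Pos 5: 'i' vs 'o' !=
  Pos 6: 's' vs 'p' !=
  Pos 7: 'e' vs 'e' =
Hamming distance = 6


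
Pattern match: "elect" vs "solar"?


Pattern of "elect": [0, 1, 0, 2, 3]
Pattern of "solar": [0, 1, 2, 3, 4]
Patterns do not match
Same pattern = No


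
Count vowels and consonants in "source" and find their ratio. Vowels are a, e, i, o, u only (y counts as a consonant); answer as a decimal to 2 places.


Word: "source"
Vowels (a,e,i,o,u): 3
Consonants: 3
Ratio = 3/3
= 1.00


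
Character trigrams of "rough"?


Word: "rough" (length 5)
Number of trigrams = 5 - 3 + 1 = 3
  Position 0: "rou"
  Position 1: "oug"
  Position 2: "ugh"
Trigrams = "rou", "oug", "ugh"


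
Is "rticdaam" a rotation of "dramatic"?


Word: "dramatic", Candidate: "rticdaam"
Method: check if candidate is substring of word+word
"dramaticdramatic" contains "rticdaam"? No
Is rotation = No


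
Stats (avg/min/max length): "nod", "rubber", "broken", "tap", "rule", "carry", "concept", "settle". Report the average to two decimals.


Lengths: "nod"=3, "rubber"=6, "broken"=6, "tap"=3, "rule"=4, "carry"=5, "concept"=7, "settle"=6
Sum = 40, Count = 8
Average = 40/8 = 5.00
= avg=5.00, min=3, max=7


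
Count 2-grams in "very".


Word: "very" (length 4)
Number of 2-grams = length - 2 + 1 = 4 - 2 + 1
= 3


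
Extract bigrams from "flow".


Word: "flow" (length 4)
Number of bigrams = 4 - 2 + 1 = 3
  Position 0: "fl"
  Position 1: "lo"
  Position 2: "ow"
Bigrams = "fl", "lo", "ow"


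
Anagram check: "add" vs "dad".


Word 1: "add" → sorted: add
Word 2: "dad" → sorted: add
Same letters? add == add
Anagram = Yes


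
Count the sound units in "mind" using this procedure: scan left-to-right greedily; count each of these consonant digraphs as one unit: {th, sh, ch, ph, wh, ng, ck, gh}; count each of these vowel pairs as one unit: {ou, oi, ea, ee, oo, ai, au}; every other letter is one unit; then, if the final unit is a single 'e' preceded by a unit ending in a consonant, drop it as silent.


Word: "mind" (4 letters)
Left-to-right scan:
  [1] 'm' (letter)
  [2] 'i' (letter)
  [3] 'n' (letter)
  [4] 'd' (letter)
Units from scan: 4
Sound units = 4 units


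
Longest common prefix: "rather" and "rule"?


Word 1: "rather"
Word 2: "rule"
Comparing from start:
  Pos 0: 'r' == 'r'
  Pos 1: 'a' != 'u' (stop)
LCP = "r" (length 1)


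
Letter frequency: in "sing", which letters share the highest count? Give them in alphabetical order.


Word: "sing"
Letter counts:
  'g': 1
  'i': 1
  'n': 1
  's': 1
Maximum count = 1
Most frequent = 'g', 'i', 'n', 's' (1 time each)


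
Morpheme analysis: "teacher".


Word: "teacher"
Morphemes: teach + -er
Each morpheme carries meaning
= 2 morphemes


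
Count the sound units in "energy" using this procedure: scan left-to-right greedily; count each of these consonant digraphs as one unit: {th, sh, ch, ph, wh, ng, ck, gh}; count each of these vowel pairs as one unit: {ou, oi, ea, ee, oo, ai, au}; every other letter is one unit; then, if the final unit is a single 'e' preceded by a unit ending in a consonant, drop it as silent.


Word: "energy" (6 letters)
Left-to-right scan:
  (1) 'e' (letter)
  (2) 'n' (letter)
  (3) 'e' (letter)
  (4) 'r' (letter)
  (5) 'g' (letter)
  (6) 'y' (letter)
Units from scan: 6
Sound units = 6 units


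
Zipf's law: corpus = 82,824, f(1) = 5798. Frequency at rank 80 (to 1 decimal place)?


Zipf's law: f(r) = f(1) / r
f(1) = 5798
f(80) = 5798 / 80
= 72.5 occurrences


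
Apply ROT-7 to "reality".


Word: "reality"
Shift: 7
Each letter → (letter + shift) mod 26:
  'r' (17) + 7 = 24 → 'y'
  'e' (4) + 7 = 11 → 'l'
  'a' (0) + 7 = 7 → 'h'
  'l' (11) + 7 = 18 → 's'
  'i' (8) + 7 = 15 → 'p'
  't' (19) + 7 = 0 → 'a'
  'y' (24) + 7 = 5 → 'f'
Result = "ylhspaf"


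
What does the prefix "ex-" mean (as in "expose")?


Prefix: ex-
As in: expose -> ex- + pose
Meaning = out / former


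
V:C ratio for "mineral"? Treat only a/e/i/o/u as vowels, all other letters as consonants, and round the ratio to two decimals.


Word: "mineral"
Vowels (a,e,i,o,u): 3
Consonants: 4
Ratio = 3/4
= 0.75


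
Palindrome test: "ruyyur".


Word: "ruyyur"
Reversed: "ruyyur"
Forward == Backward? ruyyur == ruyyur
Palindrome = Yes


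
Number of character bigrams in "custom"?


Word: "custom" (length 6)
Number of 2-grams = length - 2 + 1 = 6 - 2 + 1
= 5


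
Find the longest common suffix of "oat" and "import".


Word 1: "oat"
Word 2: "import"
Comparing from end:
  Pos -1: 't' == 't'
  Pos -2: 'a' != 'r' (stop)
LCS = "t" (length 1)


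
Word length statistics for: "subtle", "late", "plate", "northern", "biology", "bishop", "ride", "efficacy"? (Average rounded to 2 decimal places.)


Lengths: "subtle"=6, "late"=4, "plate"=5, "northern"=8, "biology"=7, "bishop"=6, "ride"=4, "efficacy"=8
Sum = 48, Count = 8
Average = 48/8 = 6.00
= avg=6.00, min=4, max=8


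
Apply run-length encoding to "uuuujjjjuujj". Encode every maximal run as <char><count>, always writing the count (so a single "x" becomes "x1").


String: "uuuujjjjuujj"
Scanning for consecutive runs:
  'u' x 4
  'j' x 4
  'u' x 2
  'j' x 2
RLE = "u4j4u2j2"


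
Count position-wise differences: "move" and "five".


Comparing character by character (same length = 4):
  Pos 0: 'm' vs 'f' !=
  Pos 1: 'o' vs 'i' !=
  Pos 2: 'v' vs 'v' =
  Pos 3: 'e' vs 'e' =
Hamming distance = 2


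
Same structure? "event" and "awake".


Pattern of "event": [0, 1, 0, 2, 3]
Pattern of "awake": [0, 1, 0, 2, 3]
Patterns match
Same pattern = Yes


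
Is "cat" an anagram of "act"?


Word 1: "act" → sorted: act
Word 2: "cat" → sorted: act
Same letters? act == act
Anagram = Yes


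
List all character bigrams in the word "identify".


Word: "identify" (length 8)
Number of bigrams = 8 - 2 + 1 = 7
  Position 0: "id"
  Position 1: "de"
  Position 2: "en"
  Position 3: "nt"
  Position 4: "ti"
  Position 5: "if"
  Position 6: "fy"
Bigrams = "id", "de", "en", "nt", "ti", "if", "fy"


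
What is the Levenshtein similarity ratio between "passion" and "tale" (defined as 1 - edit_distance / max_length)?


Word 1: "passion" (length 7)
Word 2: "tale" (length 4)
One optimal edit sequence:
  1. substitute 'p' -> 't'  (+1)
  2. keep 'a'
  3. delete 's'  (+1)
  4. delete 's'  (+1)
  5. delete 'i'  (+1)
  6. substitute 'o' -> 'l'  (+1)
  7. substitute 'n' -> 'e'  (+1)
Edit distance = 6
Max length = max(7, 4) = 7
Similarity = 1 - 6/7
= 0.1429


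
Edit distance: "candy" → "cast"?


Word 1: "candy" (length 5)
Word 2: "cast" (length 4)
One optimal edit sequence (insert/delete/substitute each cost 1):
  1. keep 'c'
  2. keep 'a'
  3. delete 'n'  (+1)
  4. substitute 'd' -> 's'  (+1)
  5. substitute 'y' -> 't'  (+1)
Total edit operations: 3
Edit distance = 3


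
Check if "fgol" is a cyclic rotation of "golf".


Word: "golf", Candidate: "fgol"
Method: check if candidate is substring of word+word
"golfgolf" contains "fgol"? Yes
Is rotation = Yes


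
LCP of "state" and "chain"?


Word 1: "state"
Word 2: "chain"
Comparing from start:
  Pos 0: 's' != 'c' (stop)
LCP = "" (length 0)


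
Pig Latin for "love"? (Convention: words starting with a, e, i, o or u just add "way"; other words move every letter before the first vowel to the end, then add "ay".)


Word: "love"
Starts with consonant(s) → move to end, add 'ay'
Consonant cluster: "l"
Pig Latin = "ovelay"


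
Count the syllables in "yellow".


Word: "yellow"
Syllable breakdown: yel-low
Counting: 2 parts
= 2 syllables


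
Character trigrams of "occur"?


Word: "occur" (length 5)
Number of trigrams = 5 - 3 + 1 = 3
  Position 0: "occ"
  Position 1: "ccu"
  Position 2: "cur"
Trigrams = "occ", "ccu", "cur"


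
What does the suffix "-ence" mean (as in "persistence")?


Suffix: -ence
Example: persistence (persist + -ence)
Meaning = state of


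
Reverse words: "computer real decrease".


Original: "computer real decrease"
Words (1..n): computer | real | decrease
Reversed (n..1): decrease | real | computer
Result = "decrease real computer"


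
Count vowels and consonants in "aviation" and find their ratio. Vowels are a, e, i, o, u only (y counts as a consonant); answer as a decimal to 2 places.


Word: "aviation"
Vowels (a,e,i,o,u): 5
Consonants: 3
Ratio = 5/3
= 1.67


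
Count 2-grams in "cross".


Word: "cross" (length 5)
Number of 2-grams = length - 2 + 1 = 5 - 2 + 1
= 4


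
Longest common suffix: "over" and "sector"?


Word 1: "over"
Word 2: "sector"
Comparing from end:
  Pos -1: 'r' == 'r'
  Pos -2: 'e' != 'o' (stop)
LCS = "r" (length 1)


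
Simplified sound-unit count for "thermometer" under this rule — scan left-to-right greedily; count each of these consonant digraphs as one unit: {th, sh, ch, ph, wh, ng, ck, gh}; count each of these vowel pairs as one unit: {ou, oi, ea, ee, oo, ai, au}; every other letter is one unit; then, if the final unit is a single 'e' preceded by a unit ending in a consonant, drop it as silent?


Word: "thermometer" (11 letters)
Left-to-right scan:
  (1) 'th' (digraph)
  (2) 'e' (letter)
  (3) 'r' (letter)
  (4) 'm' (letter)
  (5) 'o' (letter)
  (6) 'm' (letter)
  (7) 'e' (letter)
  (8) 't' (letter)
  (9) 'e' (letter)
  (10) 'r' (letter)
Units from scan: 10
Sound units = 10 units


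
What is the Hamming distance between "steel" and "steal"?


Comparing character by character (same length = 5):
  Pos 0: 's' vs 's' =
  Pos 1: 't' vs 't' =
  Pos 2: 'e' vs 'e' =
  Pos 3: 'e' vs 'a' !=
  Pos 4: 'l' vs 'l' =
Hamming distance = 1


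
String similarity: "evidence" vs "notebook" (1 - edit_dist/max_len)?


Word 1: "evidence" (length 8)
Word 2: "notebook" (length 8)
One optimal edit sequence:
  1. substitute 'e' -> 'n'  (+1)
  2. substitute 'v' -> 'o'  (+1)
  3. substitute 'i' -> 't'  (+1)
  4. substitute 'd' -> 'e'  (+1)
  5. substitute 'e' -> 'b'  (+1)
  6. substitute 'n' -> 'o'  (+1)
  7. substitute 'c' -> 'o'  (+1)
  8. substitute 'e' -> 'k'  (+1)
Edit distance = 8
Max length = max(8, 8) = 8
Similarity = 1 - 8/8
= 0.0000


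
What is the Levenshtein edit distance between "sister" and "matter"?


Word 1: "sister" (length 6)
Word 2: "matter" (length 6)
One optimal edit sequence (insert/delete/substitute each cost 1):
  1. substitute 's' -> 'm'  (+1)
  2. substitute 'i' -> 'a'  (+1)
  3. substitute 's' -> 't'  (+1)
  4. keep 't'
  5. keep 'e'
  6. keep 'r'
Total edit operations: 3
Edit distance = 3


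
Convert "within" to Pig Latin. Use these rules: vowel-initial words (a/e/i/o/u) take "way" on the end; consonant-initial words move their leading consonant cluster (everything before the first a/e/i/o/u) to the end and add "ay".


Word: "within"
Starts with consonant(s) → move to end, add 'ay'
Consonant cluster: "w"
Pig Latin = "ithinway"


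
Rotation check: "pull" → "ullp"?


Word: "pull", Candidate: "ullp"
Method: check if candidate is substring of word+word
"pullpull" contains "ullp"? Yes
Is rotation = Yes


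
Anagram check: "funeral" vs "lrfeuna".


Word 1: "funeral" → sorted: aeflnru
Word 2: "lrfeuna" → sorted: aeflnru
Same letters? aeflnru == aeflnru
Anagram = Yes


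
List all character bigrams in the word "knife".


Word: "knife" (length 5)
Number of bigrams = 5 - 2 + 1 = 4
  Position 0: "kn"
  Position 1: "ni"
  Position 2: "if"
  Position 3: "fe"
Bigrams = "kn", "ni", "if", "fe"


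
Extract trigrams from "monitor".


Word: "monitor" (length 7)
Number of trigrams = 7 - 3 + 1 = 5
  Position 0: "mon"
  Position 1: "oni"
  Position 2: "nit"
  Position 3: "ito"
  Position 4: "tor"
Trigrams = "mon", "oni", "nit", "ito", "tor"


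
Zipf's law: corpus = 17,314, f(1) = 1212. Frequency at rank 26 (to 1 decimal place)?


Zipf's law: f(r) = f(1) / r
f(1) = 1212
f(26) = 1212 / 26
= 46.6 occurrences


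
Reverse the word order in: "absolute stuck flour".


Original: "absolute stuck flour"
Words (1..n): absolute | stuck | flour
Reversed (n..1): flour | stuck | absolute
Result = "flour stuck absolute"


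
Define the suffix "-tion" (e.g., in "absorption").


Suffix: -tion
As in: absorption -> absorb + -tion, with a spelling change
Meaning = act or process


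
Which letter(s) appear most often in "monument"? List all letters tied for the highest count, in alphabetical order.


Word: "monument"
Letter counts:
  'e': 1
  'm': 2
  'n': 2
  'o': 1
  't': 1
  'u': 1
Maximum count = 2
Most frequent = 'm', 'n' (2 times each)


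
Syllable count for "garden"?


Word: "garden"
Syllable breakdown: gar / den
Counting: 2 parts
= 2 syllables


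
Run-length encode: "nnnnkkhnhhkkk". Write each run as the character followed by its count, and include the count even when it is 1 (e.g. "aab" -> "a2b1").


String: "nnnnkkhnhhkkk"
Scanning for consecutive runs:
  'n' x 4
  'k' x 2
  'h' x 1
  'n' x 1
  'h' x 2
  'k' x 3
RLE = "n4k2h1n1h2k3"


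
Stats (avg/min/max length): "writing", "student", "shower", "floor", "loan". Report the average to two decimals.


Lengths: "writing"=7, "student"=7, "shower"=6, "floor"=5, "loan"=4
Sum = 29, Count = 5
Average = 29/5 = 5.80
= avg=5.80, min=4, max=7


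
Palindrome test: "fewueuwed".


Word: "fewueuwed"
Reversed: "dewueuwef"
Forward == Backward? fewueuwed != dewueuwef
Palindrome = No


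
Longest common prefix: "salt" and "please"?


Word 1: "salt"
Word 2: "please"
Comparing from start:
  Pos 0: 's' != 'p' (stop)
LCP = "" (length 0)


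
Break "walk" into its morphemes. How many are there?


Word: "walk"
Morphemes: walk
Each morpheme carries meaning
= 1 morpheme


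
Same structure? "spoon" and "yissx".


Pattern of "spoon": [0, 1, 2, 2, 3]
Pattern of "yissx": [0, 1, 2, 2, 3]
Patterns match
Same pattern = Yes


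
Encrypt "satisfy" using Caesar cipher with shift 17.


Word: "satisfy"
Shift: 17
Each letter → (letter + shift) mod 26:
  's' (18) + 17 = 9 → 'j'
  'a' (0) + 17 = 17 → 'r'
  't' (19) + 17 = 10 → 'k'
  'i' (8) + 17 = 25 → 'z'
  's' (18) + 17 = 9 → 'j'
  'f' (5) + 17 = 22 → 'w'
  'y' (24) + 17 = 15 → 'p'
Result = "jrkzjwp"


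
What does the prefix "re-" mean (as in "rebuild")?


Prefix: re-
Example: rebuild (re- + build)
Meaning = again


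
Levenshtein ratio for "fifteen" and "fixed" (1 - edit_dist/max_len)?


Word 1: "fifteen" (length 7)
Word 2: "fixed" (length 5)
One optimal edit sequence:
  1. keep 'f'
  2. keep 'i'
  3. delete 'f'  (+1)
  4. delete 't'  (+1)
  5. substitute 'e' -> 'x'  (+1)
  6. keep 'e'
  7. substitute 'n' -> 'd'  (+1)
Edit distance = 4
Max length = max(7, 5) = 7
Similarity = 1 - 4/7
= 0.4286


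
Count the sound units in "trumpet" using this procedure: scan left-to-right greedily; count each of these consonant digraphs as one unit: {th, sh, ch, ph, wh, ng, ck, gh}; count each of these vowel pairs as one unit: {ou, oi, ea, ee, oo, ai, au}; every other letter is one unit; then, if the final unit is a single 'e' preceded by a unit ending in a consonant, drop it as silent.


Word: "trumpet" (7 letters)
Left-to-right scan:
  1. 't' (letter)
  2. 'r' (letter)
  3. 'u' (letter)
  4. 'm' (letter)
  5. 'p' (letter)
  6. 'e' (letter)
  7. 't' (letter)
Units from scan: 7
Sound units = 7 units


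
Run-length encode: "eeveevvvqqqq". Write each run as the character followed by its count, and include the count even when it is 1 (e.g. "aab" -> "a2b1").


String: "eeveevvvqqqq"
Scanning for consecutive runs:
  'e' x 2
  'v' x 1
  'e' x 2
  'v' x 3
  'q' x 4
RLE = "e2v1e2v3q4"


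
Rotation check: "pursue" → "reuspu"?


Word: "pursue", Candidate: "reuspu"
Method: check if candidate is substring of word+word
"pursuepursue" contains "reuspu"? No
Is rotation = No


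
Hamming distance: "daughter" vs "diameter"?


Comparing character by character (same length = 8):
  Pos 0: 'd' vs 'd' =
  Pos 1: 'a' vs 'i' !=
  Pos 2: 'u' vs 'a' !=
  Pos 3: 'g' vs 'm' !=
  Pos 4: 'h' vs 'e' !=
  Pos 5: 't' vs 't' =
  Pos 6: 'e' vs 'e' =
  Pos 7: 'r' vs 'r' =
Hamming distance = 4
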